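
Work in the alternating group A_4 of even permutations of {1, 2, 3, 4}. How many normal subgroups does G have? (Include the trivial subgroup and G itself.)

G has 10 subgroups. Checking conjugation-invariance by order — order 1: 1/1 normal; order 2: 0/3 normal; order 3: 0/4 normal; order 4: 1/1 normal; order 12: 1/1 normal.
Total normal subgroups: 3.

3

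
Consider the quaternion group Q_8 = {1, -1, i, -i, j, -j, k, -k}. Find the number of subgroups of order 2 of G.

1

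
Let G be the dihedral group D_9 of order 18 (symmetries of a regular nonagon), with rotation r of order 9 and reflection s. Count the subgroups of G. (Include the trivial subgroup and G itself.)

16

|G| = 18, so by Lagrange every subgroup order divides 18. Divisors: 1, 2, 3, 6, 9, 18.
Subgroups by order — order 1: 1; order 2: 9; order 3: 1; order 6: 3; order 9: 1; order 18: 1.
Total: 1 + 9 + 1 + 3 + 1 + 1 = 16.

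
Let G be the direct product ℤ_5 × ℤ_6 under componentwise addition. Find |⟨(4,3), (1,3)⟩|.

10

|⟨(4,3)⟩| = 10 and |⟨(1,3)⟩| = 10, so |H| is a multiple of lcm(10, 10) = 10 and divides |G| = 30.
Closing under the operation: H = {(0,0), (0,3), (1,0), (1,3), (2,0), (2,3), (3,0), (3,3), (4,0), (4,3)}, so |H| = 10.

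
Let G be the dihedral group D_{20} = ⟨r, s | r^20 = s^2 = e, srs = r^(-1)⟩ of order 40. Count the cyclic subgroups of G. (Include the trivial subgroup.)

A cyclic subgroup of order d is generated by each of its φ(d) elements of order d, so the cyclic subgroups of order d number (#elements of order d)/φ(d).
Cyclic subgroups by order — order 1: 1; order 2: 21; order 4: 1; order 5: 1; order 10: 1; order 20: 1.
Total: 26.

26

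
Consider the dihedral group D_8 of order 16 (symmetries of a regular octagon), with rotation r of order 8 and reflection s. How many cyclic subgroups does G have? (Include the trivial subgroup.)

12

A cyclic subgroup of order d is generated by each of its φ(d) elements of order d, so the cyclic subgroups of order d number (#elements of order d)/φ(d).
Cyclic subgroups by order — order 1: 1; order 2: 9; order 4: 1; order 8: 1.
Total: 12.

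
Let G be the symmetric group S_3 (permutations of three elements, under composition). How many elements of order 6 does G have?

No element of G has order 6 (even though 6 | 6).

0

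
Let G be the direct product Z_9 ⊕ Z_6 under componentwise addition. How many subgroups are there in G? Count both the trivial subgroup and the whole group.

20

|G| = 54, so by Lagrange every subgroup order divides 54. Divisors: 1, 2, 3, 6, 9, 18, 27, 54.
Subgroups by order — order 1: 1; order 2: 1; order 3: 4; order 6: 4; order 9: 4; order 18: 4; order 27: 1; order 54: 1.
Total: 1 + 1 + 4 + 4 + 4 + 4 + 1 + 1 = 20.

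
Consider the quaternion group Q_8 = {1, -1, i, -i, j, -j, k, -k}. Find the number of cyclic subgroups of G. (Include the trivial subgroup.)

5

A cyclic subgroup of order d is generated by each of its φ(d) elements of order d, so the cyclic subgroups of order d number (#elements of order d)/φ(d).
Cyclic subgroups by order — order 1: 1; order 2: 1; order 4: 3.
Total: 5.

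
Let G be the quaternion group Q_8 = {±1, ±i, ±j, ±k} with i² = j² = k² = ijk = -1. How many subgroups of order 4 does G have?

|G| = 8 and 4 | 8, so subgroups of order 4 are possible by Lagrange.
The subgroups of order 4 are: {1, -1, i, -i}; {1, -1, j, -j}; {1, -1, k, -k}.
So G has 3 subgroups of order 4.

3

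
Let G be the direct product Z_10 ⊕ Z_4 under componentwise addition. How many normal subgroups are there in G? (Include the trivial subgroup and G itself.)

16

G is abelian, so every subgroup is normal.
G has 16 subgroups in total, hence 16 normal subgroups.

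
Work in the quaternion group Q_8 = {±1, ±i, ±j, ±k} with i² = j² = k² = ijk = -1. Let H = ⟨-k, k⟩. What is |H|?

4

|⟨-k⟩| = 4 and |⟨k⟩| = 4, so |H| is a multiple of lcm(4, 4) = 4 and divides |G| = 8.
Closing under the operation: H = {1, -1, k, -k}, so |H| = 4.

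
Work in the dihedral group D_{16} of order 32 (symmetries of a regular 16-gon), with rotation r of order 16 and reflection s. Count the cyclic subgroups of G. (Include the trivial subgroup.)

21

A cyclic subgroup of order d is generated by each of its φ(d) elements of order d, so the cyclic subgroups of order d number (#elements of order d)/φ(d).
Cyclic subgroups by order — order 1: 1; order 2: 17; order 4: 1; order 8: 1; order 16: 1.
Total: 21.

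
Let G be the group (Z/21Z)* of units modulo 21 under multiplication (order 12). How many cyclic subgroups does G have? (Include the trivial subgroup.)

A cyclic subgroup of order d is generated by each of its φ(d) elements of order d, so the cyclic subgroups of order d number (#elements of order d)/φ(d).
Cyclic subgroups by order — order 1: 1; order 2: 3; order 3: 1; order 6: 3.
Total: 8.

8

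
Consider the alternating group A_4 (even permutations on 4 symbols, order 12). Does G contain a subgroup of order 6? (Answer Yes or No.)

6 | 12, so Lagrange does not rule it out; but checking all subgroups of G, none has order 6.
(A_4 is the standard example that the converse of Lagrange fails.)

No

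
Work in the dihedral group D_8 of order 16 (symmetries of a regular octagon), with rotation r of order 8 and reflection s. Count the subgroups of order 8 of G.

3

|G| = 16 and 8 | 16, so subgroups of order 8 are possible by Lagrange.
The subgroups of order 8 are: {e, r, r^2, r^3, r^4, r^5, r^6, r^7}; {e, r^2, r^4, r^6, s, r^2s, r^4s, r^6s}; {e, r^2, r^4, r^6, rs, r^3s, r^5s, r^7s}.
So G has 3 subgroups of order 8.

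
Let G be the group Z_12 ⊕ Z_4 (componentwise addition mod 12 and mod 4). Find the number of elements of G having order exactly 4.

12

An element (a,b) has order lcm(ord(a), ord(b)); count pairs with lcm equal to 4.
Enumerating gives 12 such elements.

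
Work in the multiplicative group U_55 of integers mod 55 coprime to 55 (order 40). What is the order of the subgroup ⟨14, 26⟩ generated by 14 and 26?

|⟨14⟩| = 10 and |⟨26⟩| = 5, so |H| is a multiple of lcm(10, 5) = 10 and divides |G| = 40.
Closing under the operation: H = {1, 4, 9, 14, 16, 26, 31, 34, 36, 49}, so |H| = 10.

10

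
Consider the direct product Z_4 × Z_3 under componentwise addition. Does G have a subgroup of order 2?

2 | 12. A subgroup of order 2 is {(0,0), (2,0)}.

Yes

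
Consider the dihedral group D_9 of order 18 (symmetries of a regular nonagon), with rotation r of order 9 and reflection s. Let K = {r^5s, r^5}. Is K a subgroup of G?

No

The identity e ∉ K, so K is not a subgroup.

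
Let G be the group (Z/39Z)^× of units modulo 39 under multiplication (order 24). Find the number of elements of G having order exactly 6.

6

The elements of order 6 are: 4, 10, 17, 23, 29, 35.
That's 6.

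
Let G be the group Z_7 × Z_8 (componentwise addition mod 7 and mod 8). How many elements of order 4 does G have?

2

An element (a,b) has order lcm(ord(a), ord(b)); count pairs with lcm equal to 4.
Enumerating gives 2 such elements.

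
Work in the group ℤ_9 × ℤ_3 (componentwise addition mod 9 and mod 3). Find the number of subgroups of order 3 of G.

4

|G| = 27 and 3 | 27, so subgroups of order 3 are possible by Lagrange.
The subgroups of order 3 are: {(0,0), (0,1), (0,2)}; {(0,0), (3,0), (6,0)}; {(0,0), (3,1), (6,2)}; {(0,0), (3,2), (6,1)}.
So G has 4 subgroups of order 3.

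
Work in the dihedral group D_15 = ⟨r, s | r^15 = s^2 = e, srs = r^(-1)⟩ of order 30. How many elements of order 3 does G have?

2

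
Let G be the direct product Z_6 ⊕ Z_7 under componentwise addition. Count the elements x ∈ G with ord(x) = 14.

6

An element (a,b) has order lcm(ord(a), ord(b)); count pairs with lcm equal to 14.
Enumerating gives 6 such elements.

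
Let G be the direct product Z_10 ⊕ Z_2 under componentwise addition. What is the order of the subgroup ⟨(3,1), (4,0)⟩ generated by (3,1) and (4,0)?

10

|⟨(3,1)⟩| = 10 and |⟨(4,0)⟩| = 5, so |H| is a multiple of lcm(10, 5) = 10 and divides |G| = 20.
Closing under the operation: H = {(0,0), (1,1), (2,0), (3,1), (4,0), (5,1), (6,0), (7,1), (8,0), (9,1)}, so |H| = 10.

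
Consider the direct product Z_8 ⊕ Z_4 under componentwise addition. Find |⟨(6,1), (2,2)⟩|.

16

|⟨(6,1)⟩| = 4 and |⟨(2,2)⟩| = 4, so |H| is a multiple of lcm(4, 4) = 4 and divides |G| = 32.
Closing under the operation: H = {(0,0), (0,1), (0,2), (0,3), (2,0), (2,1), (2,2), (2,3), (4,0), (4,1), (4,2), (4,3), (6,0), (6,1), (6,2), (6,3)}, so |H| = 16.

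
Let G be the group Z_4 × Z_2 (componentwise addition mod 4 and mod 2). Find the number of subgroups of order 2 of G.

3

|G| = 8 and 2 | 8, so subgroups of order 2 are possible by Lagrange.
The subgroups of order 2 are: {(0,0), (0,1)}; {(0,0), (2,0)}; {(0,0), (2,1)}.
So G has 3 subgroups of order 2.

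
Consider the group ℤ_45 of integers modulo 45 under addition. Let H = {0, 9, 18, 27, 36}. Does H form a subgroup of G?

|H| = 5 divides |G| = 45, consistent with Lagrange.
H contains the identity, every element's inverse is in H, and H is closed under +: it is a subgroup.
In fact H = ⟨18⟩.

Yes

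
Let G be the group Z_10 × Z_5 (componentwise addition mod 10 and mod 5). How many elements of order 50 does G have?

An element (a,b) has order lcm(ord(a), ord(b)); count pairs with lcm equal to 50.
Enumerating gives 0 such elements.

0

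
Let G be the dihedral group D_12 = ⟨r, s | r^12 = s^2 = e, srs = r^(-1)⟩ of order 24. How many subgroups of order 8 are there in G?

3

|G| = 24 and 8 | 24, so subgroups of order 8 are possible by Lagrange.
The subgroups of order 8 are: {e, r^3, r^6, r^9, rs, r^4s, r^7s, r^10s}; {e, r^3, r^6, r^9, r^2s, r^5s, r^8s, r^11s}; {e, r^3, r^6, r^9, s, r^3s, r^6s, r^9s}.
So G has 3 subgroups of order 8.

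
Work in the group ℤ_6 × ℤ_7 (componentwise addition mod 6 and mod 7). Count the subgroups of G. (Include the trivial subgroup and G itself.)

8

|G| = 42, so by Lagrange every subgroup order divides 42. Divisors: 1, 2, 3, 6, 7, 14, 21, 42.
Subgroups by order — order 1: 1; order 2: 1; order 3: 1; order 6: 1; order 7: 1; order 14: 1; order 21: 1; order 42: 1.
Total: 1 + 1 + 1 + 1 + 1 + 1 + 1 + 1 = 8.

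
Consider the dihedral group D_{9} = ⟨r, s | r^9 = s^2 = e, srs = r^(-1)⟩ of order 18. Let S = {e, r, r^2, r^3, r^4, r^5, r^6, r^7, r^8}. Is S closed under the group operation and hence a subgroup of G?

|S| = 9 divides |G| = 18, consistent with Lagrange.
S contains the identity, every element's inverse is in S, and S is closed under ·: it is a subgroup.
In fact S = ⟨r^4⟩.

Yes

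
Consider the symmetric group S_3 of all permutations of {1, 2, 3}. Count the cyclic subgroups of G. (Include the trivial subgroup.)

Each element a generates a cyclic subgroup ⟨a⟩; distinct elements may generate the same one (a cyclic group of order d has φ(d) generators).
Cyclic subgroups by order — order 1: 1; order 2: 3; order 3: 1.
Total: 5.

5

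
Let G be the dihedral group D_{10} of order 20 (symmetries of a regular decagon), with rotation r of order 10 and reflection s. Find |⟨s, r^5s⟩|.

|⟨s⟩| = 2 and |⟨r^5s⟩| = 2, so |H| is a multiple of lcm(2, 2) = 2 and divides |G| = 20.
Closing under the operation: H = {e, r^5, s, r^5s}, so |H| = 4.

4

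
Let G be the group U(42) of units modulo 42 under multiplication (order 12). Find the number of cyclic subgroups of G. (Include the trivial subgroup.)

8

Group the elements of G by the cyclic subgroup they generate; each cyclic subgroup of order d accounts for φ(d) elements.
Cyclic subgroups by order — order 1: 1; order 2: 3; order 3: 1; order 6: 3.
Total: 8.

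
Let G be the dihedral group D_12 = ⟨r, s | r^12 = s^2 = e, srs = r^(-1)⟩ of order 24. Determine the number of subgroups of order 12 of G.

|G| = 24 and 12 | 24, so subgroups of order 12 are possible by Lagrange.
The subgroups of order 12 are: {e, r, r^2, r^3, r^4, r^5, r^6, r^7, r^8, r^9, r^10, r^11}; {e, r^2, r^4, r^6, r^8, r^10, s, r^2s, r^4s, r^6s, r^8s, r^10s}; {e, r^2, r^4, r^6, r^8, r^10, rs, r^3s, r^5s, r^7s, r^9s, r^11s}.
So G has 3 subgroups of order 12.

3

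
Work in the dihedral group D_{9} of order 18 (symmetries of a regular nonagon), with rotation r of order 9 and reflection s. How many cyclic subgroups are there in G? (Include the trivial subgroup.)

A cyclic subgroup of order d is generated by each of its φ(d) elements of order d, so the cyclic subgroups of order d number (#elements of order d)/φ(d).
Cyclic subgroups by order — order 1: 1; order 2: 9; order 3: 1; order 9: 1.
Total: 12.

12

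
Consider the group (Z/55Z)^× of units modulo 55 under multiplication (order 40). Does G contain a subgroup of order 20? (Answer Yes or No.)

Yes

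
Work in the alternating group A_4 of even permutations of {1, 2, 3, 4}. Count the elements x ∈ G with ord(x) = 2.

3

The elements of order 2 are: (1 2)(3 4), (1 3)(2 4), (1 4)(2 3).
That's 3.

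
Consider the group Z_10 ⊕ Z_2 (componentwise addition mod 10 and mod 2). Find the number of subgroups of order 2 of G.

3

|G| = 20 and 2 | 20, so subgroups of order 2 are possible by Lagrange.
The subgroups of order 2 are: {(0,0), (0,1)}; {(0,0), (5,0)}; {(0,0), (5,1)}.
So G has 3 subgroups of order 2.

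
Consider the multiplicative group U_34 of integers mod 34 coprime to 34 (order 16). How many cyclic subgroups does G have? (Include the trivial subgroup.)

5

Each element a generates a cyclic subgroup ⟨a⟩; distinct elements may generate the same one (a cyclic group of order d has φ(d) generators).
Cyclic subgroups by order — order 1: 1; order 2: 1; order 4: 1; order 8: 1; order 16: 1.
Total: 5.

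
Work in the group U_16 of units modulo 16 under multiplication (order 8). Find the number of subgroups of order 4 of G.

3

|G| = 8 and 4 | 8, so subgroups of order 4 are possible by Lagrange.
The subgroups of order 4 are: {1, 3, 9, 11}; {1, 5, 9, 13}; {1, 7, 9, 15}.
So G has 3 subgroups of order 4.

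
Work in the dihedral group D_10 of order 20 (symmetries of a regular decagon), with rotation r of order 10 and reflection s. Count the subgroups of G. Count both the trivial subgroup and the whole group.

22

|G| = 20, so by Lagrange every subgroup order divides 20. Divisors: 1, 2, 4, 5, 10, 20.
Subgroups by order — order 1: 1; order 2: 11; order 4: 5; order 5: 1; order 10: 3; order 20: 1.
Total: 1 + 11 + 5 + 1 + 3 + 1 = 22.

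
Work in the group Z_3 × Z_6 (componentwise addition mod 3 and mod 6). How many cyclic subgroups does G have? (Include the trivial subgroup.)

10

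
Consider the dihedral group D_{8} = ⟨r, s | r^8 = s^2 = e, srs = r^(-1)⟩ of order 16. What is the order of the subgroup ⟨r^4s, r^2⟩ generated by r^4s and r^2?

8

|⟨r^4s⟩| = 2 and |⟨r^2⟩| = 4, so |H| is a multiple of lcm(2, 4) = 4 and divides |G| = 16.
Closing under the operation: H = {e, r^2, r^4, r^6, s, r^2s, r^4s, r^6s}, so |H| = 8.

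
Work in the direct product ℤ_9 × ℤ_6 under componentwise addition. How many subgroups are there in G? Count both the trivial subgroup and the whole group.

|G| = 54, so by Lagrange every subgroup order divides 54. Divisors: 1, 2, 3, 6, 9, 18, 27, 54.
Subgroups by order — order 1: 1; order 2: 1; order 3: 4; order 6: 4; order 9: 4; order 18: 4; order 27: 1; order 54: 1.
Total: 1 + 1 + 4 + 4 + 4 + 4 + 1 + 1 = 20.

20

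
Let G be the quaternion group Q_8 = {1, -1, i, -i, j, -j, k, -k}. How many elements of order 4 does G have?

6

The elements of order 4 are: i, -i, j, -j, k, -k.
That's 6.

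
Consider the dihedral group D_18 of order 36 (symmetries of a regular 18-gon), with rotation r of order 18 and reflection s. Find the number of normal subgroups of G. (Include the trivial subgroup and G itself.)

G has 45 subgroups. Checking conjugation-invariance by order — order 1: 1/1 normal; order 2: 1/19 normal; order 3: 1/1 normal; order 4: 0/9 normal; order 6: 1/7 normal; order 9: 1/1 normal; order 12: 0/3 normal; order 18: 3/3 normal; order 36: 1/1 normal.
Total normal subgroups: 9.

9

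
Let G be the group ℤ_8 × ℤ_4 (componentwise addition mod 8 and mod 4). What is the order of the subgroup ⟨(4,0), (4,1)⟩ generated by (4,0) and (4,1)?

8

|⟨(4,0)⟩| = 2 and |⟨(4,1)⟩| = 4, so |H| is a multiple of lcm(2, 4) = 4 and divides |G| = 32.
Closing under the operation: H = {(0,0), (0,1), (0,2), (0,3), (4,0), (4,1), (4,2), (4,3)}, so |H| = 8.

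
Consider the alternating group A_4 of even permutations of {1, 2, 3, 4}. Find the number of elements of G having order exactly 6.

No element of G has order 6 (even though 6 | 12).

0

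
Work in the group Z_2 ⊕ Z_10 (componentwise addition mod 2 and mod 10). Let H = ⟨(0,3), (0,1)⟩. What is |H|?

|⟨(0,3)⟩| = 10 and |⟨(0,1)⟩| = 10, so |H| is a multiple of lcm(10, 10) = 10 and divides |G| = 20.
Closing under the operation: H = {(0,0), (0,1), (0,2), (0,3), (0,4), (0,5), (0,6), (0,7), (0,8), (0,9)}, so |H| = 10.

10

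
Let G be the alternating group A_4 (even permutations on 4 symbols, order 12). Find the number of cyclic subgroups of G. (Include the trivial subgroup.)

8

A cyclic subgroup of order d is generated by each of its φ(d) elements of order d, so the cyclic subgroups of order d number (#elements of order d)/φ(d).
Cyclic subgroups by order — order 1: 1; order 2: 3; order 3: 4.
Total: 8.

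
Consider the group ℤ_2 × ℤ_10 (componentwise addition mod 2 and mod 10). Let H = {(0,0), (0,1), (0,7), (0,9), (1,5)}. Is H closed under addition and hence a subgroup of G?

(0,7) ∈ H but its inverse (0,3) ∉ H, so H is not a subgroup.

No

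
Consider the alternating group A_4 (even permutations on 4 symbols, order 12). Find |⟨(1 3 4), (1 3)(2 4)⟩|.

12

|⟨(1 3 4)⟩| = 3 and |⟨(1 3)(2 4)⟩| = 2, so |H| is a multiple of lcm(3, 2) = 6 and divides |G| = 12.
Closing {(1 3 4), (1 3)(2 4)} under the group operation gives all of G, so |H| = 12.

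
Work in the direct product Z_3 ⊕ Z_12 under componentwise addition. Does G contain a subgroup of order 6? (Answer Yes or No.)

Yes

6 | 36. A subgroup of order 6 is {(0,0), (0,2), (0,4), (0,6), (0,8), (0,10)}.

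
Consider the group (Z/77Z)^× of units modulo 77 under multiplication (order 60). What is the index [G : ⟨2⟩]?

2

|⟨2⟩| = 30 and |G| = 60.
By Lagrange, [G : H] = |G|/|H| = 60/30 = 2.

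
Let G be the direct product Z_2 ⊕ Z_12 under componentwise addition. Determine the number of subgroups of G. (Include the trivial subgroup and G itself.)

16

|G| = 24, so by Lagrange every subgroup order divides 24. Divisors: 1, 2, 3, 4, 6, 8, 12, 24.
Subgroups by order — order 1: 1; order 2: 3; order 3: 1; order 4: 3; order 6: 3; order 8: 1; order 12: 3; order 24: 1.
Total: 1 + 3 + 1 + 3 + 3 + 1 + 3 + 1 = 16.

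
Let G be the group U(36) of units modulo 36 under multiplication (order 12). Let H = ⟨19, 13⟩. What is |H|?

|⟨19⟩| = 2 and |⟨13⟩| = 3, so |H| is a multiple of lcm(2, 3) = 6 and divides |G| = 12.
Closing under the operation: H = {1, 7, 13, 19, 25, 31}, so |H| = 6.

6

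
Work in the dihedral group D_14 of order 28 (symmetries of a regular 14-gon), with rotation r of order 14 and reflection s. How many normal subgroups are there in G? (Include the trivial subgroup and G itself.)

7

G has 28 subgroups. Checking conjugation-invariance by order — order 1: 1/1 normal; order 2: 1/15 normal; order 4: 0/7 normal; order 7: 1/1 normal; order 14: 3/3 normal; order 28: 1/1 normal.
Total normal subgroups: 7.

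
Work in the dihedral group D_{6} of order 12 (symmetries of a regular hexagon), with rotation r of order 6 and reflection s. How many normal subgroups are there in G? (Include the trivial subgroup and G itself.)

7

G has 16 subgroups. Checking conjugation-invariance by order — order 1: 1/1 normal; order 2: 1/7 normal; order 3: 1/1 normal; order 4: 0/3 normal; order 6: 3/3 normal; order 12: 1/1 normal.
Total normal subgroups: 7.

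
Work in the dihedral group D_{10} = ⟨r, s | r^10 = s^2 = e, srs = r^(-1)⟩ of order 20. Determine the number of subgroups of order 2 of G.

11

|G| = 20 and 2 | 20, so subgroups of order 2 are possible by Lagrange.
The subgroups of order 2 are: {e, r^2s}; {e, r^3s}; {e, r^4s}; {e, r^5}; … (11 in all).
So G has 11 subgroups of order 2.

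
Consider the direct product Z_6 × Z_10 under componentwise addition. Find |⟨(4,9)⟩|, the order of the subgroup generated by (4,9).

The order of (4,9) in Z_6 × Z_10 is lcm(ord(4) in Z_6, ord(9) in Z_10).
ord(4) = 3 and ord(9) = 10, so |⟨(4,9)⟩| = lcm(3, 10) = 30.

30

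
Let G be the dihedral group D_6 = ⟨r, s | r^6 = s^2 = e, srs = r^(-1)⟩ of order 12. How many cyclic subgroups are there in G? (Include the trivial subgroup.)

10

A cyclic subgroup of order d is generated by each of its φ(d) elements of order d, so the cyclic subgroups of order d number (#elements of order d)/φ(d).
Cyclic subgroups by order — order 1: 1; order 2: 7; order 3: 1; order 6: 1.
Total: 10.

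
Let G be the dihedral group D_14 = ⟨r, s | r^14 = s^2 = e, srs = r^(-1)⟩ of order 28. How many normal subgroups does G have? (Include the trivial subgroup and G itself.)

7

G has 28 subgroups. Checking conjugation-invariance by order — order 1: 1/1 normal; order 2: 1/15 normal; order 4: 0/7 normal; order 7: 1/1 normal; order 14: 3/3 normal; order 28: 1/1 normal.
Total normal subgroups: 7.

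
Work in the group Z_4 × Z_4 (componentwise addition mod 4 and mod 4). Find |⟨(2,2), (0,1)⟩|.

8

|⟨(2,2)⟩| = 2 and |⟨(0,1)⟩| = 4, so |H| is a multiple of lcm(2, 4) = 4 and divides |G| = 16.
Closing under the operation: H = {(0,0), (0,1), (0,2), (0,3), (2,0), (2,1), (2,2), (2,3)}, so |H| = 8.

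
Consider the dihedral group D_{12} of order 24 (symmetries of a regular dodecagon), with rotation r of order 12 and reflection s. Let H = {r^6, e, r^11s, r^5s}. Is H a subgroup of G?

Yes

|H| = 4 divides |G| = 24, consistent with Lagrange.
H contains the identity, every element's inverse is in H, and H is closed under ·: it is a subgroup.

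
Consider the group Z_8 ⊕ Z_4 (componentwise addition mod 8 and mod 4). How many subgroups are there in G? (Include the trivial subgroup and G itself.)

|G| = 32, so by Lagrange every subgroup order divides 32. Divisors: 1, 2, 4, 8, 16, 32.
Subgroups by order — order 1: 1; order 2: 3; order 4: 7; order 8: 7; order 16: 3; order 32: 1.
Total: 1 + 3 + 7 + 7 + 3 + 1 = 22.

22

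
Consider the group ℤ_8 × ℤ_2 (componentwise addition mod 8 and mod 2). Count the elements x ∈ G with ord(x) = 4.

4

An element (a,b) has order lcm(ord(a), ord(b)); count pairs with lcm equal to 4.
Enumerating gives 4 such elements.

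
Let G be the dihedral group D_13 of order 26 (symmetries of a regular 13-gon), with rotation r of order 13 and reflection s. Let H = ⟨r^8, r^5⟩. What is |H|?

|⟨r^8⟩| = 13 and |⟨r^5⟩| = 13, so |H| is a multiple of lcm(13, 13) = 13 and divides |G| = 26.
Closing under the operation: H = {e, r, r^2, r^3, r^4, r^5, r^6, r^7, r^8, r^9, r^10, r^11, r^12}, so |H| = 13.

13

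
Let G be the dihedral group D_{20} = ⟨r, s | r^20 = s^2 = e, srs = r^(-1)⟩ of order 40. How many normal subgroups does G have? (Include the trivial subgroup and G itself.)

G has 48 subgroups. Checking conjugation-invariance by order — order 1: 1/1 normal; order 2: 1/21 normal; order 4: 1/11 normal; order 5: 1/1 normal; order 8: 0/5 normal; order 10: 1/5 normal; order 20: 3/3 normal; order 40: 1/1 normal.
Total normal subgroups: 9.

9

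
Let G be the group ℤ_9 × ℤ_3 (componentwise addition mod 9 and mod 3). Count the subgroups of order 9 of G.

|G| = 27 and 9 | 27, so subgroups of order 9 are possible by Lagrange.
The subgroups of order 9 are: {(0,0), (0,1), (0,2), (3,0), (3,1), (3,2), (6,0), (6,1), (6,2)}; {(0,0), (1,0), (2,0), (3,0), (4,0), (5,0), (6,0), (7,0), (8,0)}; {(0,0), (1,1), (2,2), (3,0), (4,1), (5,2), (6,0), (7,1), (8,2)}; {(0,0), (1,2), (2,1), (3,0), (4,2), (5,1), (6,0), (7,2), (8,1)}.
So G has 4 subgroups of order 9.

4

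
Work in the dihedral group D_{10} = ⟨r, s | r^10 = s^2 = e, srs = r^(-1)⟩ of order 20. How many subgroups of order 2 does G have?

11

|G| = 20 and 2 | 20, so subgroups of order 2 are possible by Lagrange.
The subgroups of order 2 are: {e, r^2s}; {e, r^3s}; {e, r^4s}; {e, r^5}; … (11 in all).
So G has 11 subgroups of order 2.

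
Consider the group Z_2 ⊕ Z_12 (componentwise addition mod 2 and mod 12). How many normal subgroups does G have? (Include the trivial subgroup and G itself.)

G is abelian, so every subgroup is normal.
G has 16 subgroups in total, hence 16 normal subgroups.

16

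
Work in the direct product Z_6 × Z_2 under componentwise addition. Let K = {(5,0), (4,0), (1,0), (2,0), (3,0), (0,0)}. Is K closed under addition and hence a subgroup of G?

Yes

|K| = 6 divides |G| = 12, consistent with Lagrange.
K contains the identity, every element's inverse is in K, and K is closed under +: it is a subgroup.
In fact K = ⟨(5,0)⟩.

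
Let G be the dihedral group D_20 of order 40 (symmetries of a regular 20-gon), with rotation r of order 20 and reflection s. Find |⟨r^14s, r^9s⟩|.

8

|⟨r^14s⟩| = 2 and |⟨r^9s⟩| = 2, so |H| is a multiple of lcm(2, 2) = 2 and divides |G| = 40.
Closing under the operation: H = {e, r^5, r^10, r^15, r^4s, r^9s, r^14s, r^19s}, so |H| = 8.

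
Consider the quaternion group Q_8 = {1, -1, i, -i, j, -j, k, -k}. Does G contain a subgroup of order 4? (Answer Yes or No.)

4 | 8. A subgroup of order 4 is {1, -1, i, -i}.

Yes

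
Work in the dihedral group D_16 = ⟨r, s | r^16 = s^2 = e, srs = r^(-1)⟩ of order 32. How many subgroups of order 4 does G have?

9

|G| = 32 and 4 | 32, so subgroups of order 4 are possible by Lagrange.
The subgroups of order 4 are: {e, r^8, r^2s, r^10s}; {e, r^8, r^3s, r^11s}; {e, r^4, r^8, r^12}; {e, r^8, r^4s, r^12s}; … (9 in all).
So G has 9 subgroups of order 4.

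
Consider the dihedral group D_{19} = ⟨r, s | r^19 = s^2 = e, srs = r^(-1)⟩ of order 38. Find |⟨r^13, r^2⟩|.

|⟨r^13⟩| = 19 and |⟨r^2⟩| = 19, so |H| is a multiple of lcm(19, 19) = 19 and divides |G| = 38.
Closing under the operation: H = {e, r, r^2, r^3, r^4, r^5, r^6, r^7, r^8, r^9, r^10, r^11, r^12, r^13, r^14, r^15, r^16, r^17, r^18}, so |H| = 19.

19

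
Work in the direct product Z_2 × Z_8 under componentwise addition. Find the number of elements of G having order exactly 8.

An element (a,b) has order lcm(ord(a), ord(b)); count pairs with lcm equal to 8.
Enumerating gives 8 such elements.

8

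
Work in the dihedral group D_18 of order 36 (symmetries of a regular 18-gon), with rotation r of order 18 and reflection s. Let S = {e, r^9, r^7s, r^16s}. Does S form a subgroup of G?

Yes

|S| = 4 divides |G| = 36, consistent with Lagrange.
S contains the identity, every element's inverse is in S, and S is closed under ·: it is a subgroup.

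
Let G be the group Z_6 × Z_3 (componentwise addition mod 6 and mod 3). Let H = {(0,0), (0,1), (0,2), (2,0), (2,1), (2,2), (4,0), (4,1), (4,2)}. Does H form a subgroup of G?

Yes

|H| = 9 divides |G| = 18, consistent with Lagrange.
H contains the identity, every element's inverse is in H, and H is closed under +: it is a subgroup.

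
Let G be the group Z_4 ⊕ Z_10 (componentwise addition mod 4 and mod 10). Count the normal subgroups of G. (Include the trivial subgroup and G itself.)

16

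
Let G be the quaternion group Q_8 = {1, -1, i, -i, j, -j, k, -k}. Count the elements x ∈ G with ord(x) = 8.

0

No element of G has order 8 (even though 8 | 8).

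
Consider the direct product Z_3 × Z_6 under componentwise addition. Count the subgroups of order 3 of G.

|G| = 18 and 3 | 18, so subgroups of order 3 are possible by Lagrange.
The subgroups of order 3 are: {(0,0), (0,2), (0,4)}; {(0,0), (1,0), (2,0)}; {(0,0), (1,2), (2,4)}; {(0,0), (1,4), (2,2)}.
So G has 4 subgroups of order 3.

4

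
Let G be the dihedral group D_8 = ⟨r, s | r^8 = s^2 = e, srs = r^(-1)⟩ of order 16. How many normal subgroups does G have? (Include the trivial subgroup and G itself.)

7

G has 19 subgroups. Checking conjugation-invariance by order — order 1: 1/1 normal; order 2: 1/9 normal; order 4: 1/5 normal; order 8: 3/3 normal; order 16: 1/1 normal.
Total normal subgroups: 7.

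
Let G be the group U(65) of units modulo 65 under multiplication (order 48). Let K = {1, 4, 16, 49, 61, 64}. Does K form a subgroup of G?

|K| = 6 divides |G| = 48, consistent with Lagrange.
K contains the identity, every element's inverse is in K, and K is closed under ·: it is a subgroup.
In fact K = ⟨49⟩.

Yes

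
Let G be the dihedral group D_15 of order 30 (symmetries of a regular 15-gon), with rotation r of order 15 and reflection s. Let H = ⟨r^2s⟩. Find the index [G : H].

15

|⟨r^2s⟩| = 2 and |G| = 30.
By Lagrange, [G : H] = |G|/|H| = 30/2 = 15.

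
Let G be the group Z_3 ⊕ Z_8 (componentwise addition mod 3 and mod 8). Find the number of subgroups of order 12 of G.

1

|G| = 24 and 12 | 24, so subgroups of order 12 are possible by Lagrange.
The subgroups of order 12 are: {(0,0), (0,2), (0,4), (0,6), (1,0), (1,2), (1,4), (1,6), (2,0), (2,2), (2,4), (2,6)}.
So G has 1 subgroup of order 12.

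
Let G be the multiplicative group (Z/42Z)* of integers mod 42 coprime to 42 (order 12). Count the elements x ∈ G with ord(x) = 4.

0

No element of G has order 4 (even though 4 | 12).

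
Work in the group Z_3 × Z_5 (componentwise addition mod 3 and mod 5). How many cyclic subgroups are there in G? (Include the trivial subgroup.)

4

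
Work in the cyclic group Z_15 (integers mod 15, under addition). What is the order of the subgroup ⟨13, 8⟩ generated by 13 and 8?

15

|⟨13⟩| = 15 and |⟨8⟩| = 15, so |H| is a multiple of lcm(15, 15) = 15 and divides |G| = 15.
Closing {13, 8} under the group operation gives all of G, so |H| = 15.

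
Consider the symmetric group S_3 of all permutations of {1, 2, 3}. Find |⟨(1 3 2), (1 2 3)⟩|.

3

|⟨(1 3 2)⟩| = 3 and |⟨(1 2 3)⟩| = 3, so |H| is a multiple of lcm(3, 3) = 3 and divides |G| = 6.
Closing under the operation: H = {e, (1 2 3), (1 3 2)}, so |H| = 3.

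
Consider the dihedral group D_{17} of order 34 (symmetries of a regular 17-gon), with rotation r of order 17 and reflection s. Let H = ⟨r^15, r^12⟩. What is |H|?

17

|⟨r^15⟩| = 17 and |⟨r^12⟩| = 17, so |H| is a multiple of lcm(17, 17) = 17 and divides |G| = 34.
Closing under the operation: H = {e, r, r^2, r^3, r^4, r^5, r^6, r^7, r^8, r^9, r^10, r^11, r^12, r^13, r^14, r^15, r^16}, so |H| = 17.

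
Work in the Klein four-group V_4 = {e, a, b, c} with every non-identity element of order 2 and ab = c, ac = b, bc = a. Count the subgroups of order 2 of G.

3

|G| = 4 and 2 | 4, so subgroups of order 2 are possible by Lagrange.
The subgroups of order 2 are: {e, a}; {e, b}; {e, c}.
So G has 3 subgroups of order 2.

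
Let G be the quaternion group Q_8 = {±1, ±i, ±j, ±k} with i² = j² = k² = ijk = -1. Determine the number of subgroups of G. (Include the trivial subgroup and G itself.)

|G| = 8, so by Lagrange every subgroup order divides 8. Divisors: 1, 2, 4, 8.
Subgroups by order — order 1: 1; order 2: 1; order 4: 3; order 8: 1.
Total: 1 + 1 + 3 + 1 = 6.

6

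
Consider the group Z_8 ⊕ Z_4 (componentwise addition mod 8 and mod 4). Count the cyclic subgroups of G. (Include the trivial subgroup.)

14

A cyclic subgroup of order d is generated by each of its φ(d) elements of order d, so the cyclic subgroups of order d number (#elements of order d)/φ(d).
Cyclic subgroups by order — order 1: 1; order 2: 3; order 4: 6; order 8: 4.
Total: 14.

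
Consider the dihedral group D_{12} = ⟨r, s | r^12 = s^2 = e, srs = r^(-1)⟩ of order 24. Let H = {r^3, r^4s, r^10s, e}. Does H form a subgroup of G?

r^3 ∈ H but its inverse r^9 ∉ H, so H is not a subgroup.

No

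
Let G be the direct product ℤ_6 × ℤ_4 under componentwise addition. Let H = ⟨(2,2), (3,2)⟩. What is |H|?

12

|⟨(2,2)⟩| = 6 and |⟨(3,2)⟩| = 2, so |H| is a multiple of lcm(6, 2) = 6 and divides |G| = 24.
Closing under the operation: H = {(0,0), (0,2), (1,0), (1,2), (2,0), (2,2), (3,0), (3,2), (4,0), (4,2), (5,0), (5,2)}, so |H| = 12.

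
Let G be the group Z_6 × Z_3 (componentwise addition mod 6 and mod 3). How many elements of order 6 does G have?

8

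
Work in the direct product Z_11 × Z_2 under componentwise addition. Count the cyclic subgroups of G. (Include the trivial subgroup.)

4

A cyclic subgroup of order d is generated by each of its φ(d) elements of order d, so the cyclic subgroups of order d number (#elements of order d)/φ(d).
Cyclic subgroups by order — order 1: 1; order 2: 1; order 11: 1; order 22: 1.
Total: 4.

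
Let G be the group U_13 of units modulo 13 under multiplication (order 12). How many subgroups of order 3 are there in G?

|G| = 12 and 3 | 12, so subgroups of order 3 are possible by Lagrange.
The subgroups of order 3 are: {1, 3, 9}.
So G has 1 subgroup of order 3.

1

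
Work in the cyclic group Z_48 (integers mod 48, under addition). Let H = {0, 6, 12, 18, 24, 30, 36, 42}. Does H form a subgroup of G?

Yes

|H| = 8 divides |G| = 48, consistent with Lagrange.
H contains the identity, every element's inverse is in H, and H is closed under +: it is a subgroup.
In fact H = ⟨6⟩.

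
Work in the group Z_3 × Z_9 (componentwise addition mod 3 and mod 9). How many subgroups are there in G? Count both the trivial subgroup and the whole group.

|G| = 27, so by Lagrange every subgroup order divides 27. Divisors: 1, 3, 9, 27.
Subgroups by order — order 1: 1; order 3: 4; order 9: 4; order 27: 1.
Total: 1 + 4 + 4 + 1 = 10.

10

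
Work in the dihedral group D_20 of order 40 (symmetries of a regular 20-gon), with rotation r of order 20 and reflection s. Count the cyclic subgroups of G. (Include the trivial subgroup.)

Each element a generates a cyclic subgroup ⟨a⟩; distinct elements may generate the same one (a cyclic group of order d has φ(d) generators).
Cyclic subgroups by order — order 1: 1; order 2: 21; order 4: 1; order 5: 1; order 10: 1; order 20: 1.
Total: 26.

26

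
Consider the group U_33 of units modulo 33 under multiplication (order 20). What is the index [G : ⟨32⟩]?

|⟨32⟩| = 2 and |G| = 20.
By Lagrange, [G : H] = |G|/|H| = 20/2 = 10.

10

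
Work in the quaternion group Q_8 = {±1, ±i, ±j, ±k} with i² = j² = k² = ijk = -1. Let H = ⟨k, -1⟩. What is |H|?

|⟨k⟩| = 4 and |⟨-1⟩| = 2, so |H| is a multiple of lcm(4, 2) = 4 and divides |G| = 8.
Closing under the operation: H = {1, -1, k, -k}, so |H| = 4.

4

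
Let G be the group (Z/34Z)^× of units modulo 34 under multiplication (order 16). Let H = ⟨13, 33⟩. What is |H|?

|⟨13⟩| = 4 and |⟨33⟩| = 2, so |H| is a multiple of lcm(4, 2) = 4 and divides |G| = 16.
Closing under the operation: H = {1, 13, 21, 33}, so |H| = 4.

4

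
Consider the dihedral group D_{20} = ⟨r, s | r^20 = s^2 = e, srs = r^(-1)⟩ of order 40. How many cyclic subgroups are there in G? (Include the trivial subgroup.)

26

Group the elements of G by the cyclic subgroup they generate; each cyclic subgroup of order d accounts for φ(d) elements.
Cyclic subgroups by order — order 1: 1; order 2: 21; order 4: 1; order 5: 1; order 10: 1; order 20: 1.
Total: 26.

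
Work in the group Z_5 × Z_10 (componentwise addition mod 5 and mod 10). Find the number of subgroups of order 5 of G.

|G| = 50 and 5 | 50, so subgroups of order 5 are possible by Lagrange.
The subgroups of order 5 are: {(0,0), (0,2), (0,4), (0,6), (0,8)}; {(0,0), (1,0), (2,0), (3,0), (4,0)}; {(0,0), (1,2), (2,4), (3,6), (4,8)}; {(0,0), (1,4), (2,8), (3,2), (4,6)}; … (6 in all).
So G has 6 subgroups of order 5.

6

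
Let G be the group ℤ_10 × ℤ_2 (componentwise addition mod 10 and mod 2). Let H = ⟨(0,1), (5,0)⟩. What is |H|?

|⟨(0,1)⟩| = 2 and |⟨(5,0)⟩| = 2, so |H| is a multiple of lcm(2, 2) = 2 and divides |G| = 20.
Closing under the operation: H = {(0,0), (0,1), (5,0), (5,1)}, so |H| = 4.

4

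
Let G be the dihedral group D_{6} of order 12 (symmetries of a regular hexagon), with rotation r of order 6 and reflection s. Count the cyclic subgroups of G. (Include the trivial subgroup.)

Group the elements of G by the cyclic subgroup they generate; each cyclic subgroup of order d accounts for φ(d) elements.
Cyclic subgroups by order — order 1: 1; order 2: 7; order 3: 1; order 6: 1.
Total: 10.

10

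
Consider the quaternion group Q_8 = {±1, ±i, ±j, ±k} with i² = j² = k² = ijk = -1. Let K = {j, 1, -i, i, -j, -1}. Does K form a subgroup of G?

|K| = 6 does not divide |G| = 8, so by Lagrange K is not a subgroup.

No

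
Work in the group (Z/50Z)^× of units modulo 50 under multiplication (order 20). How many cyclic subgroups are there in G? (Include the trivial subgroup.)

6

Each element a generates a cyclic subgroup ⟨a⟩; distinct elements may generate the same one (a cyclic group of order d has φ(d) generators).
Cyclic subgroups by order — order 1: 1; order 2: 1; order 4: 1; order 5: 1; order 10: 1; order 20: 1.
Total: 6.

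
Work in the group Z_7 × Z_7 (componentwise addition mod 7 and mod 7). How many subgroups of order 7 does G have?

8

|G| = 49 and 7 | 49, so subgroups of order 7 are possible by Lagrange.
The subgroups of order 7 are: {(0,0), (0,1), (0,2), (0,3), (0,4), (0,5), (0,6)}; {(0,0), (1,0), (2,0), (3,0), (4,0), (5,0), (6,0)}; {(0,0), (1,1), (2,2), (3,3), (4,4), (5,5), (6,6)}; {(0,0), (1,2), (2,4), (3,6), (4,1), (5,3), (6,5)}; … (8 in all).
So G has 8 subgroups of order 7.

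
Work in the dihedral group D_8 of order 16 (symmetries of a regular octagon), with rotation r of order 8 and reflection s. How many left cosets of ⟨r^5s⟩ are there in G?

|⟨r^5s⟩| = 2 and |G| = 16.
By Lagrange, [G : H] = |G|/|H| = 16/2 = 8.

8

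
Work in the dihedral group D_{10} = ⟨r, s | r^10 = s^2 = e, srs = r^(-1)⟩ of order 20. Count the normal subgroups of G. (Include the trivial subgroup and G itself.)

G has 22 subgroups. Checking conjugation-invariance by order — order 1: 1/1 normal; order 2: 1/11 normal; order 4: 0/5 normal; order 5: 1/1 normal; order 10: 3/3 normal; order 20: 1/1 normal.
Total normal subgroups: 7.

7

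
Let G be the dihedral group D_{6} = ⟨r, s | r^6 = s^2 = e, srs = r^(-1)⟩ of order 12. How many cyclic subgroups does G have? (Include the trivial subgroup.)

10

Group the elements of G by the cyclic subgroup they generate; each cyclic subgroup of order d accounts for φ(d) elements.
Cyclic subgroups by order — order 1: 1; order 2: 7; order 3: 1; order 6: 1.
Total: 10.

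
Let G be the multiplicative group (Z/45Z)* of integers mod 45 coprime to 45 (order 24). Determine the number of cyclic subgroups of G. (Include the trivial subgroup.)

12

Each element a generates a cyclic subgroup ⟨a⟩; distinct elements may generate the same one (a cyclic group of order d has φ(d) generators).
Cyclic subgroups by order — order 1: 1; order 2: 3; order 3: 1; order 4: 2; order 6: 3; order 12: 2.
Total: 12.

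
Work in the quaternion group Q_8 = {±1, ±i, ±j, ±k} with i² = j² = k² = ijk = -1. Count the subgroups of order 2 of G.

1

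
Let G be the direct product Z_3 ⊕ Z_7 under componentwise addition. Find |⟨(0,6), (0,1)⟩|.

7

|⟨(0,6)⟩| = 7 and |⟨(0,1)⟩| = 7, so |H| is a multiple of lcm(7, 7) = 7 and divides |G| = 21.
Closing under the operation: H = {(0,0), (0,1), (0,2), (0,3), (0,4), (0,5), (0,6)}, so |H| = 7.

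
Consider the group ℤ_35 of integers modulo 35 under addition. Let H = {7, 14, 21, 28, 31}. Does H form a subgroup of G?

No

The identity 0 ∉ H, so H is not a subgroup.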